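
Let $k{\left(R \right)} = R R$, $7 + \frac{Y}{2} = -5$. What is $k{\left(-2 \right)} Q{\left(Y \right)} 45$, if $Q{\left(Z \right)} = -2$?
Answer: $-360$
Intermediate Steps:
$Y = -24$ ($Y = -14 + 2 \left(-5\right) = -14 - 10 = -24$)
$k{\left(R \right)} = R^{2}$
$k{\left(-2 \right)} Q{\left(Y \right)} 45 = \left(-2\right)^{2} \left(-2\right) 45 = 4 \left(-2\right) 45 = \left(-8\right) 45 = -360$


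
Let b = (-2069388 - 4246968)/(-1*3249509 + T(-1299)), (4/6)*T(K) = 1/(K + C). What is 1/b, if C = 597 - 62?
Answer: 4965249755/9651391968 ≈ 0.51446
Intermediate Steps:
C = 535
T(K) = 3/(2*(535 + K)) (T(K) = 3/(2*(K + 535)) = 3/(2*(535 + K)))
b = 9651391968/4965249755 (b = (-2069388 - 4246968)/(-1*3249509 + 3/(2*(535 - 1299))) = -6316356/(-3249509 + (3/2)/(-764)) = -6316356/(-3249509 + (3/2)*(-1/764)) = -6316356/(-3249509 - 3/1528) = -6316356/(-4965249755/1528) = -6316356*(-1528/4965249755) = 9651391968/4965249755 ≈ 1.9438)
1/b = 1/(9651391968/4965249755) = 4965249755/9651391968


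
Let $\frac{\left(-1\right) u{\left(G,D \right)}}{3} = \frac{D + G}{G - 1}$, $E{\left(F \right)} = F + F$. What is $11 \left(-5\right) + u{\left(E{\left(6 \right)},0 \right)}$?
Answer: $- \frac{641}{11} \approx -58.273$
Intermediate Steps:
$E{\left(F \right)} = 2 F$
$u{\left(G,D \right)} = - \frac{3 \left(D + G\right)}{-1 + G}$ ($u{\left(G,D \right)} = - 3 \frac{D + G}{G - 1} = - 3 \frac{D + G}{-1 + G} = - \frac{3 \left(D + G\right)}{-1 + G}$)
$11 \left(-5\right) + u{\left(E{\left(6 \right)},0 \right)} = 11 \left(-5\right) + \frac{3 \left(\left(-1\right) 0 - 2 \cdot 6\right)}{-1 + 2 \cdot 6} = -55 + \frac{3 \left(0 - 12\right)}{-1 + 12} = -55 + \frac{3 \left(0 - 12\right)}{11} = -55 + 3 \cdot \frac{1}{11} \left(-12\right) = -55 - \frac{36}{11} = - \frac{641}{11}$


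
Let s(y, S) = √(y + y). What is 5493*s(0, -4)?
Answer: 0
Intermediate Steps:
s(y, S) = √2*√y (s(y, S) = √(2*y) = √2*√y)
5493*s(0, -4) = 5493*(√2*√0) = 5493*(√2*0) = 5493*0 = 0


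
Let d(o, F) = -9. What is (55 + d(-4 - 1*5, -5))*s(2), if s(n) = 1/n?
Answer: 23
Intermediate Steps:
(55 + d(-4 - 1*5, -5))*s(2) = (55 - 9)/2 = 46*(1/2) = 23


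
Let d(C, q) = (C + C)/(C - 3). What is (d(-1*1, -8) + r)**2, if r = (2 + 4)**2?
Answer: 5329/4 ≈ 1332.3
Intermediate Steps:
d(C, q) = 2*C/(-3 + C) (d(C, q) = (2*C)/(-3 + C) = 2*C/(-3 + C))
r = 36 (r = 6**2 = 36)
(d(-1*1, -8) + r)**2 = (2*(-1*1)/(-3 - 1*1) + 36)**2 = (2*(-1)/(-3 - 1) + 36)**2 = (2*(-1)/(-4) + 36)**2 = (2*(-1)*(-1/4) + 36)**2 = (1/2 + 36)**2 = (73/2)**2 = 5329/4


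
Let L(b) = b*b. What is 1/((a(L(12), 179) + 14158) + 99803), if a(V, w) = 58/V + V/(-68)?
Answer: 1224/139486165 ≈ 8.7751e-6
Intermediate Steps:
L(b) = b²
a(V, w) = 58/V - V/68 (a(V, w) = 58/V + V*(-1/68) = 58/V - V/68)
1/((a(L(12), 179) + 14158) + 99803) = 1/(((58/(12²) - 1/68*12²) + 14158) + 99803) = 1/(((58/144 - 1/68*144) + 14158) + 99803) = 1/(((58*(1/144) - 36/17) + 14158) + 99803) = 1/(((29/72 - 36/17) + 14158) + 99803) = 1/((-2099/1224 + 14158) + 99803) = 1/(17327293/1224 + 99803) = 1/(139486165/1224) = 1224/139486165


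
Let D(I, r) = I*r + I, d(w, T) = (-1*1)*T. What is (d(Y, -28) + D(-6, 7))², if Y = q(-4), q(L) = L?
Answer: 400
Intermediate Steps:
Y = -4
d(w, T) = -T
D(I, r) = I + I*r
(d(Y, -28) + D(-6, 7))² = (-1*(-28) - 6*(1 + 7))² = (28 - 6*8)² = (28 - 48)² = (-20)² = 400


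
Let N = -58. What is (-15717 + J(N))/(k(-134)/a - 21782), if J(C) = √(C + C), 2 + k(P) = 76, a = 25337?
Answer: 398221629/551890460 - 25337*I*√29/275945230 ≈ 0.72156 - 0.00049446*I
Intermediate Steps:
k(P) = 74 (k(P) = -2 + 76 = 74)
J(C) = √2*√C (J(C) = √(2*C) = √2*√C)
(-15717 + J(N))/(k(-134)/a - 21782) = (-15717 + √2*√(-58))/(74/25337 - 21782) = (-15717 + √2*(I*√58))/(74*(1/25337) - 21782) = (-15717 + 2*I*√29)/(74/25337 - 21782) = (-15717 + 2*I*√29)/(-551890460/25337) = (-15717 + 2*I*√29)*(-25337/551890460) = 398221629/551890460 - 25337*I*√29/275945230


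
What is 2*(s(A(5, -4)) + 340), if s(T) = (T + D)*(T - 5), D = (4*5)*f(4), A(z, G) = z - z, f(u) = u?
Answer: -120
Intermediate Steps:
A(z, G) = 0
D = 80 (D = (4*5)*4 = 20*4 = 80)
s(T) = (-5 + T)*(80 + T) (s(T) = (T + 80)*(T - 5) = (80 + T)*(-5 + T) = (-5 + T)*(80 + T))
2*(s(A(5, -4)) + 340) = 2*((-400 + 0² + 75*0) + 340) = 2*((-400 + 0 + 0) + 340) = 2*(-400 + 340) = 2*(-60) = -120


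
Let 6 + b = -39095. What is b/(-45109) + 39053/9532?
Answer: 2134352509/429978988 ≈ 4.9639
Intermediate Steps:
b = -39101 (b = -6 - 39095 = -39101)
b/(-45109) + 39053/9532 = -39101/(-45109) + 39053/9532 = -39101*(-1/45109) + 39053*(1/9532) = 39101/45109 + 39053/9532 = 2134352509/429978988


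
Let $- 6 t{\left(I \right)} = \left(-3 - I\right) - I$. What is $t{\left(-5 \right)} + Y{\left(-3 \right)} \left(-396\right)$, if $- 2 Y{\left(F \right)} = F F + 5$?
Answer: $\frac{16625}{6} \approx 2770.8$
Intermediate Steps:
$Y{\left(F \right)} = - \frac{5}{2} - \frac{F^{2}}{2}$ ($Y{\left(F \right)} = - \frac{F F + 5}{2} = - \frac{F^{2} + 5}{2} = - \frac{5 + F^{2}}{2} = - \frac{5}{2} - \frac{F^{2}}{2}$)
$t{\left(I \right)} = \frac{1}{2} + \frac{I}{3}$ ($t{\left(I \right)} = - \frac{\left(-3 - I\right) - I}{6} = - \frac{-3 - 2 I}{6} = \frac{1}{2} + \frac{I}{3}$)
$t{\left(-5 \right)} + Y{\left(-3 \right)} \left(-396\right) = \left(\frac{1}{2} + \frac{1}{3} \left(-5\right)\right) + \left(- \frac{5}{2} - \frac{\left(-3\right)^{2}}{2}\right) \left(-396\right) = \left(\frac{1}{2} - \frac{5}{3}\right) + \left(- \frac{5}{2} - \frac{9}{2}\right) \left(-396\right) = - \frac{7}{6} + \left(- \frac{5}{2} - \frac{9}{2}\right) \left(-396\right) = - \frac{7}{6} - -2772 = - \frac{7}{6} + 2772 = \frac{16625}{6}$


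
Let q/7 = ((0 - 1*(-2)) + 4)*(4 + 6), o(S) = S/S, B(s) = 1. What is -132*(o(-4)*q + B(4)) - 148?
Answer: -55720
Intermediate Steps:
o(S) = 1
q = 420 (q = 7*(((0 - 1*(-2)) + 4)*(4 + 6)) = 7*(((0 + 2) + 4)*10) = 7*((2 + 4)*10) = 7*(6*10) = 7*60 = 420)
-132*(o(-4)*q + B(4)) - 148 = -132*(1*420 + 1) - 148 = -132*(420 + 1) - 148 = -132*421 - 148 = -55572 - 148 = -55720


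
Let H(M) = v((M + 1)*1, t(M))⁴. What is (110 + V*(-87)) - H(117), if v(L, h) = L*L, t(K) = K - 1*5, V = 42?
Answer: -37588592026709720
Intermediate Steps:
t(K) = -5 + K (t(K) = K - 5 = -5 + K)
v(L, h) = L²
H(M) = (1 + M)⁸ (H(M) = (((M + 1)*1)²)⁴ = (((1 + M)*1)²)⁴ = ((1 + M)²)⁴ = (1 + M)⁸)
(110 + V*(-87)) - H(117) = (110 + 42*(-87)) - (1 + 117)⁸ = (110 - 3654) - 1*118⁸ = -3544 - 1*37588592026706176 = -3544 - 37588592026706176 = -37588592026709720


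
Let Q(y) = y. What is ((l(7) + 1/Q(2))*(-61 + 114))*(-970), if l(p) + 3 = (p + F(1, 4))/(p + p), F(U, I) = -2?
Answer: 771150/7 ≈ 1.1016e+5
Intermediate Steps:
l(p) = -3 + (-2 + p)/(2*p) (l(p) = -3 + (p - 2)/(p + p) = -3 + (-2 + p)/((2*p)) = -3 + (-2 + p)*(1/(2*p)) = -3 + (-2 + p)/(2*p))
((l(7) + 1/Q(2))*(-61 + 114))*(-970) = (((-5/2 - 1/7) + 1/2)*(-61 + 114))*(-970) = (((-5/2 - 1*1/7) + 1/2)*53)*(-970) = (((-5/2 - 1/7) + 1/2)*53)*(-970) = ((-37/14 + 1/2)*53)*(-970) = -15/7*53*(-970) = -795/7*(-970) = 771150/7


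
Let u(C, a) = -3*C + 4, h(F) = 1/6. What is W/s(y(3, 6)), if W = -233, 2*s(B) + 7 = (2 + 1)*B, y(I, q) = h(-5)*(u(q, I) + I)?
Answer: 932/25 ≈ 37.280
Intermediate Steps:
h(F) = ⅙
u(C, a) = 4 - 3*C
y(I, q) = ⅔ - q/2 + I/6 (y(I, q) = ((4 - 3*q) + I)/6 = (4 + I - 3*q)/6 = ⅔ - q/2 + I/6)
s(B) = -7/2 + 3*B/2 (s(B) = -7/2 + ((2 + 1)*B)/2 = -7/2 + (3*B)/2 = -7/2 + 3*B/2)
W/s(y(3, 6)) = -233/(-7/2 + 3*(⅔ - ½*6 + (⅙)*3)/2) = -233/(-7/2 + 3*(⅔ - 3 + ½)/2) = -233/(-7/2 + (3/2)*(-11/6)) = -233/(-7/2 - 11/4) = -233/(-25/4) = -233*(-4/25) = 932/25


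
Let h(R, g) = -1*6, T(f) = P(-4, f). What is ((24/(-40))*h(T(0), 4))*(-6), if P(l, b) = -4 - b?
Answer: -108/5 ≈ -21.600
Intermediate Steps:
T(f) = -4 - f
h(R, g) = -6
((24/(-40))*h(T(0), 4))*(-6) = ((24/(-40))*(-6))*(-6) = ((24*(-1/40))*(-6))*(-6) = -⅗*(-6)*(-6) = (18/5)*(-6) = -108/5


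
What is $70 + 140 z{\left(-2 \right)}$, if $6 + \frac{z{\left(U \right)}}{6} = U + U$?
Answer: $-8330$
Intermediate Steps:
$z{\left(U \right)} = -36 + 12 U$ ($z{\left(U \right)} = -36 + 6 \left(U + U\right) = -36 + 6 \cdot 2 U = -36 + 12 U$)
$70 + 140 z{\left(-2 \right)} = 70 + 140 \left(-36 + 12 \left(-2\right)\right) = 70 + 140 \left(-36 - 24\right) = 70 + 140 \left(-60\right) = 70 - 8400 = -8330$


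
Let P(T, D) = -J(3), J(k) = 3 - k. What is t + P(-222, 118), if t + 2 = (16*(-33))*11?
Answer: -5810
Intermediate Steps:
P(T, D) = 0 (P(T, D) = -(3 - 1*3) = -(3 - 3) = -1*0 = 0)
t = -5810 (t = -2 + (16*(-33))*11 = -2 - 528*11 = -2 - 5808 = -5810)
t + P(-222, 118) = -5810 + 0 = -5810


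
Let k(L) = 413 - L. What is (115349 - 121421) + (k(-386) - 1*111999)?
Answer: -117272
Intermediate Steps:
(115349 - 121421) + (k(-386) - 1*111999) = (115349 - 121421) + ((413 - 1*(-386)) - 1*111999) = -6072 + ((413 + 386) - 111999) = -6072 + (799 - 111999) = -6072 - 111200 = -117272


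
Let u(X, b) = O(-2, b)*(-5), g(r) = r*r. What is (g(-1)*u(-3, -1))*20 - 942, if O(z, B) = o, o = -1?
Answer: -842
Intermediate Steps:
g(r) = r²
O(z, B) = -1
u(X, b) = 5 (u(X, b) = -1*(-5) = 5)
(g(-1)*u(-3, -1))*20 - 942 = ((-1)²*5)*20 - 942 = (1*5)*20 - 942 = 5*20 - 942 = 100 - 942 = -842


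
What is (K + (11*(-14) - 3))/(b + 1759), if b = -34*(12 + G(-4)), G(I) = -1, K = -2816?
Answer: -2973/1385 ≈ -2.1466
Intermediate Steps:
b = -374 (b = -34*(12 - 1) = -34*11 = -374)
(K + (11*(-14) - 3))/(b + 1759) = (-2816 + (11*(-14) - 3))/(-374 + 1759) = (-2816 + (-154 - 3))/1385 = (-2816 - 157)*(1/1385) = -2973*1/1385 = -2973/1385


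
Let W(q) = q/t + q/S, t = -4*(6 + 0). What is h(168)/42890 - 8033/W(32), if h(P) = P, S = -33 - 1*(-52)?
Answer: -1963851273/85780 ≈ -22894.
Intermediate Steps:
S = 19 (S = -33 + 52 = 19)
t = -24 (t = -4*6 = -24)
W(q) = 5*q/456 (W(q) = q/(-24) + q/19 = q*(-1/24) + q*(1/19) = -q/24 + q/19 = 5*q/456)
h(168)/42890 - 8033/W(32) = 168/42890 - 8033/((5/456)*32) = 168*(1/42890) - 8033/20/57 = 84/21445 - 8033*57/20 = 84/21445 - 457881/20 = -1963851273/85780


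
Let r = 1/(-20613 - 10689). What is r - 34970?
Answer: -1094630941/31302 ≈ -34970.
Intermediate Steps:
r = -1/31302 (r = 1/(-31302) = -1/31302 ≈ -3.1947e-5)
r - 34970 = -1/31302 - 34970 = -1094630941/31302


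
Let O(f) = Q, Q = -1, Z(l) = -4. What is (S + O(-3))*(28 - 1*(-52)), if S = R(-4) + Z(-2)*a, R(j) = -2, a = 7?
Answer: -2480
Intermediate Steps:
O(f) = -1
S = -30 (S = -2 - 4*7 = -2 - 28 = -30)
(S + O(-3))*(28 - 1*(-52)) = (-30 - 1)*(28 - 1*(-52)) = -31*(28 + 52) = -31*80 = -2480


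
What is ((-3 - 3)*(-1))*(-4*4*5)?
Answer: -480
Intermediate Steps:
((-3 - 3)*(-1))*(-4*4*5) = (-6*(-1))*(-16*5) = 6*(-80) = -480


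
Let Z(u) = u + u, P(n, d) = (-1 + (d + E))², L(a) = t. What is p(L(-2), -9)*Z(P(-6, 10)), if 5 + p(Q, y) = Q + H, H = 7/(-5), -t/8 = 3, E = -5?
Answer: -4864/5 ≈ -972.80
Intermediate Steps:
t = -24 (t = -8*3 = -24)
L(a) = -24
H = -7/5 (H = 7*(-⅕) = -7/5 ≈ -1.4000)
p(Q, y) = -32/5 + Q (p(Q, y) = -5 + (Q - 7/5) = -5 + (-7/5 + Q) = -32/5 + Q)
P(n, d) = (-6 + d)² (P(n, d) = (-1 + (d - 5))² = (-1 + (-5 + d))² = (-6 + d)²)
Z(u) = 2*u
p(L(-2), -9)*Z(P(-6, 10)) = (-32/5 - 24)*(2*(-6 + 10)²) = -304*4²/5 = -304*16/5 = -152/5*32 = -4864/5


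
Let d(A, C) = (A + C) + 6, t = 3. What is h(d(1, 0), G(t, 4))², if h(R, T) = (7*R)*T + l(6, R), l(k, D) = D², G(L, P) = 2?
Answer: 21609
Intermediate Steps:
d(A, C) = 6 + A + C
h(R, T) = R² + 7*R*T (h(R, T) = (7*R)*T + R² = 7*R*T + R² = R² + 7*R*T)
h(d(1, 0), G(t, 4))² = ((6 + 1 + 0)*((6 + 1 + 0) + 7*2))² = (7*(7 + 14))² = (7*21)² = 147² = 21609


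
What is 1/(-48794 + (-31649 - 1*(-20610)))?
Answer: -1/59833 ≈ -1.6713e-5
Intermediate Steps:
1/(-48794 + (-31649 - 1*(-20610))) = 1/(-48794 + (-31649 + 20610)) = 1/(-48794 - 11039) = 1/(-59833) = -1/59833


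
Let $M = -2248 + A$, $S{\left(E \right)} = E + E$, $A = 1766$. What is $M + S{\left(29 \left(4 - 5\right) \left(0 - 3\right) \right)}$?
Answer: $-308$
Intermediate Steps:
$S{\left(E \right)} = 2 E$
$M = -482$ ($M = -2248 + 1766 = -482$)
$M + S{\left(29 \left(4 - 5\right) \left(0 - 3\right) \right)} = -482 + 2 \cdot 29 \left(4 - 5\right) \left(0 - 3\right) = -482 + 2 \cdot 29 \left(\left(-1\right) \left(-3\right)\right) = -482 + 2 \cdot 29 \cdot 3 = -482 + 2 \cdot 87 = -482 + 174 = -308$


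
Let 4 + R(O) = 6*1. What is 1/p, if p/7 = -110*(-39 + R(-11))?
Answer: 1/28490 ≈ 3.5100e-5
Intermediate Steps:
R(O) = 2 (R(O) = -4 + 6*1 = -4 + 6 = 2)
p = 28490 (p = 7*(-110*(-39 + 2)) = 7*(-110*(-37)) = 7*4070 = 28490)
1/p = 1/28490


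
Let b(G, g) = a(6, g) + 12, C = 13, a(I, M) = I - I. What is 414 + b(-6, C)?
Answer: 426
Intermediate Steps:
a(I, M) = 0
b(G, g) = 12 (b(G, g) = 0 + 12 = 12)
414 + b(-6, C) = 414 + 12 = 426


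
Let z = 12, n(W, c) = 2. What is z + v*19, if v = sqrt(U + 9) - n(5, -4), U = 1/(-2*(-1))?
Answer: -26 + 19*sqrt(38)/2 ≈ 32.562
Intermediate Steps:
U = 1/2 ≈ 0.50000
v = -2 + sqrt(38)/2 (v = sqrt(1/2 + 9) - 1*2 = sqrt(19/2) - 2 = sqrt(38)/2 - 2 = -2 + sqrt(38)/2 ≈ 1.0822)
z + v*19 = 12 + (-2 + sqrt(38)/2)*19 = 12 + (-38 + 19*sqrt(38)/2) = -26 + 19*sqrt(38)/2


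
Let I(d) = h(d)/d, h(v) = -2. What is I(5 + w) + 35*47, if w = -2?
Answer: 4933/3 ≈ 1644.3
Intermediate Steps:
I(d) = -2/d
I(5 + w) + 35*47 = -2/(5 - 2) + 35*47 = -2/3 + 1645 = 4933/3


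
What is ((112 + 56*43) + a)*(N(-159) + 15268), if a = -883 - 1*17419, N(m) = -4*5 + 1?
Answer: -240659718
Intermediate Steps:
N(m) = -19 (N(m) = -20 + 1 = -19)
a = -18302 (a = -883 - 17419 = -18302)
((112 + 56*43) + a)*(N(-159) + 15268) = ((112 + 56*43) - 18302)*(-19 + 15268) = ((112 + 2408) - 18302)*15249 = (2520 - 18302)*15249 = -15782*15249 = -240659718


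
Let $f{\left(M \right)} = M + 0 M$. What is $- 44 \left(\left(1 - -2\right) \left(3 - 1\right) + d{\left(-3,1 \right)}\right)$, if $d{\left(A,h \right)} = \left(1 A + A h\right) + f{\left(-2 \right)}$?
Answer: $88$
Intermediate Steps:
$f{\left(M \right)} = M$ ($f{\left(M \right)} = M + 0 = M$)
$d{\left(A,h \right)} = -2 + A + A h$ ($d{\left(A,h \right)} = \left(1 A + A h\right) - 2 = \left(A + A h\right) - 2 = -2 + A + A h$)
$- 44 \left(\left(1 - -2\right) \left(3 - 1\right) + d{\left(-3,1 \right)}\right) = - 44 \left(\left(1 - -2\right) \left(3 - 1\right) - 8\right) = - 44 \left(\left(1 + 2\right) 2 - 8\right) = - 44 \left(3 \cdot 2 - 8\right) = - 44 \left(6 - 8\right) = \left(-44\right) \left(-2\right) = 88$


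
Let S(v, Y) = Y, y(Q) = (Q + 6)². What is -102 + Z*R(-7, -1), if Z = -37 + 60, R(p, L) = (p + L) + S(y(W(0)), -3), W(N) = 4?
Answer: -355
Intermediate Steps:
y(Q) = (6 + Q)²
R(p, L) = -3 + L + p (R(p, L) = (p + L) - 3 = (L + p) - 3 = -3 + L + p)
Z = 23
-102 + Z*R(-7, -1) = -102 + 23*(-3 - 1 - 7) = -102 + 23*(-11) = -102 - 253 = -355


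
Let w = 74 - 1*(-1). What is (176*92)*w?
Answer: 1214400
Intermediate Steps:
w = 75 (w = 74 + 1 = 75)
(176*92)*w = (176*92)*75 = 16192*75 = 1214400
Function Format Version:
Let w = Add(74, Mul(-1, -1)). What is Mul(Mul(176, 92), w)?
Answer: 1214400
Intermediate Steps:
w = 75 (w = Add(74, 1) = 75)
Mul(Mul(176, 92), w) = Mul(Mul(176, 92), 75) = Mul(16192, 75) = 1214400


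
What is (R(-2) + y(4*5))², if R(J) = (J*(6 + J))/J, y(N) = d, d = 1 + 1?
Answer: 36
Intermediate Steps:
d = 2
y(N) = 2
R(J) = 6 + J
(R(-2) + y(4*5))² = ((6 - 2) + 2)² = (4 + 2)² = 6² = 36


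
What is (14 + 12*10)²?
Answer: 17956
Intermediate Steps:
(14 + 12*10)² = (14 + 120)² = 134² = 17956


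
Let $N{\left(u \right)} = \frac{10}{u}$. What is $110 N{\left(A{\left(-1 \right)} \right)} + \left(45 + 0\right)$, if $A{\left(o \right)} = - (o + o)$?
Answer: $595$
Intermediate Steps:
$A{\left(o \right)} = - 2 o$
$110 N{\left(A{\left(-1 \right)} \right)} + \left(45 + 0\right) = 110 \frac{10}{\left(-2\right) \left(-1\right)} + \left(45 + 0\right) = 110 \cdot \frac{10}{2} + 45 = 110 \cdot 10 \cdot \frac{1}{2} + 45 = 110 \cdot 5 + 45 = 550 + 45 = 595$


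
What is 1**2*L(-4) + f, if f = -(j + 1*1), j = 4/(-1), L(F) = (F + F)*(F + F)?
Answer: 67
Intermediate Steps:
L(F) = 4*F**2 (L(F) = (2*F)*(2*F) = 4*F**2)
j = -4 (j = 4*(-1) = -4)
f = 3 (f = -(-4 + 1*1) = -(-4 + 1) = -1*(-3) = 3)
1**2*L(-4) + f = 1**2*(4*(-4)**2) + 3 = 1*(4*16) + 3 = 1*64 + 3 = 64 + 3 = 67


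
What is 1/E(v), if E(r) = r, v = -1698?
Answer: -1/1698 ≈ -0.00058893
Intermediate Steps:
1/E(v) = 1/(-1698) = -1/1698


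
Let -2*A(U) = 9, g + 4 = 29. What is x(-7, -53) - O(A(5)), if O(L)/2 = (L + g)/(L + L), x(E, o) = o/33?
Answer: 292/99 ≈ 2.9495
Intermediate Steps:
g = 25 (g = -4 + 29 = 25)
A(U) = -9/2 (A(U) = -½*9 = -9/2)
x(E, o) = o/33 (x(E, o) = o*(1/33) = o/33)
O(L) = (25 + L)/L (O(L) = 2*((L + 25)/(L + L)) = 2*((25 + L)/((2*L))) = 2*((25 + L)*(1/(2*L))) = 2*((25 + L)/(2*L)) = (25 + L)/L)
x(-7, -53) - O(A(5)) = (1/33)*(-53) - (25 - 9/2)/(-9/2) = -53/33 - (-2)*41/(9*2) = -53/33 - 1*(-41/9) = -53/33 + 41/9 = 292/99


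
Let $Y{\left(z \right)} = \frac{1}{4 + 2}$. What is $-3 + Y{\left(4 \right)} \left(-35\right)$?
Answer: $- \frac{53}{6} \approx -8.8333$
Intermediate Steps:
$Y{\left(z \right)} = \frac{1}{6}$
$-3 + Y{\left(4 \right)} \left(-35\right) = -3 + \frac{1}{6} \left(-35\right) = -3 - \frac{35}{6} = - \frac{53}{6}$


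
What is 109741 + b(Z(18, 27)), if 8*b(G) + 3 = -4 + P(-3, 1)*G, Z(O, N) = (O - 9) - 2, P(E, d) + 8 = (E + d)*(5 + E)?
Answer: 877837/8 ≈ 1.0973e+5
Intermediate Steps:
P(E, d) = -8 + (5 + E)*(E + d) (P(E, d) = -8 + (E + d)*(5 + E) = -8 + (5 + E)*(E + d))
Z(O, N) = -11 + O (Z(O, N) = (-9 + O) - 2 = -11 + O)
b(G) = -7/8 - 3*G/2 (b(G) = -3/8 + (-4 + (-8 + (-3)**2 + 5*(-3) + 5*1 - 3*1)*G)/8 = -3/8 + (-4 + (-8 + 9 - 15 + 5 - 3)*G)/8 = -3/8 + (-4 - 12*G)/8 = -3/8 + (-1/2 - 3*G/2) = -7/8 - 3*G/2)
109741 + b(Z(18, 27)) = 109741 + (-7/8 - 3*(-11 + 18)/2) = 109741 + (-7/8 - 3/2*7) = 109741 + (-7/8 - 21/2) = 109741 - 91/8 = 877837/8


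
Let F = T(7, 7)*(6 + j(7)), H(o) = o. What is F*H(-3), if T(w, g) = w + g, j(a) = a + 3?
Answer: -672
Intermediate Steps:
j(a) = 3 + a
T(w, g) = g + w
F = 224 (F = (7 + 7)*(6 + (3 + 7)) = 14*(6 + 10) = 14*16 = 224)
F*H(-3) = 224*(-3) = -672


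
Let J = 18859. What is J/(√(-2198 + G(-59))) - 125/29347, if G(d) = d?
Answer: -125/29347 - 18859*I*√2257/2257 ≈ -0.0042594 - 396.97*I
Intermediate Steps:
J/(√(-2198 + G(-59))) - 125/29347 = 18859/(√(-2198 - 59)) - 125/29347 = 18859/(√(-2257)) - 125*1/29347 = 18859/((I*√2257)) - 125/29347 = 18859*(-I*√2257/2257) - 125/29347 = -18859*I*√2257/2257 - 125/29347 = -125/29347 - 18859*I*√2257/2257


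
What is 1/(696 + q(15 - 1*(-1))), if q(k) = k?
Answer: 1/712 ≈ 0.0014045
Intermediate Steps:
1/(696 + q(15 - 1*(-1))) = 1/(696 + (15 - 1*(-1))) = 1/(696 + (15 + 1)) = 1/(696 + 16) = 1/712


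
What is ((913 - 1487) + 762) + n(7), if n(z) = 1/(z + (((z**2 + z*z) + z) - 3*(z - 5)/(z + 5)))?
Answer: 41926/223 ≈ 188.01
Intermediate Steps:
n(z) = 1/(2*z + 2*z**2 - 3*(-5 + z)/(5 + z)) (n(z) = 1/(z + (((z**2 + z**2) + z) - 3*(-5 + z)/(5 + z))) = 1/(z + ((2*z**2 + z) - 3*(-5 + z)/(5 + z))) = 1/(z + ((z + 2*z**2) - 3*(-5 + z)/(5 + z))) = 1/(z + (z + 2*z**2 - 3*(-5 + z)/(5 + z))) = 1/(2*z + 2*z**2 - 3*(-5 + z)/(5 + z)))
((913 - 1487) + 762) + n(7) = ((913 - 1487) + 762) + (5 + 7)/(15 + 2*7**3 + 7*7 + 12*7**2) = (-574 + 762) + 12/(15 + 2*343 + 49 + 12*49) = 188 + 12/(15 + 686 + 49 + 588) = 188 + 12/1338 = 188 + (1/1338)*12 = 188 + 2/223 = 41926/223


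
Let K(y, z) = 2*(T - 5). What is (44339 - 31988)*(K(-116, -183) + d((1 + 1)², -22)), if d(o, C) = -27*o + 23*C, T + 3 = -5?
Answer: -7904640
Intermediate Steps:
T = -8 (T = -3 - 5 = -8)
K(y, z) = -26 (K(y, z) = 2*(-8 - 5) = 2*(-13) = -26)
(44339 - 31988)*(K(-116, -183) + d((1 + 1)², -22)) = (44339 - 31988)*(-26 + (-27*(1 + 1)² + 23*(-22))) = 12351*(-26 + (-27*2² - 506)) = 12351*(-26 + (-27*4 - 506)) = 12351*(-26 + (-108 - 506)) = 12351*(-26 - 614) = 12351*(-640) = -7904640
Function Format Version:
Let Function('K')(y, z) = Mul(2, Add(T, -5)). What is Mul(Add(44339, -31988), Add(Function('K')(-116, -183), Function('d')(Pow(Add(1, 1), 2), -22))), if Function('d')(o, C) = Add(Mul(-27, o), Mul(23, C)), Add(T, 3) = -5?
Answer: -7904640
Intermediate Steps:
T = -8 (T = Add(-3, -5) = -8)
Function('K')(y, z) = -26 (Function('K')(y, z) = Mul(2, Add(-8, -5)) = Mul(2, -13) = -26)
Mul(Add(44339, -31988), Add(Function('K')(-116, -183), Function('d')(Pow(Add(1, 1), 2), -22))) = Mul(Add(44339, -31988), Add(-26, Add(Mul(-27, Pow(Add(1, 1), 2)), Mul(23, -22)))) = Mul(12351, Add(-26, Add(Mul(-27, Pow(2, 2)), -506))) = Mul(12351, Add(-26, Add(Mul(-27, 4), -506))) = Mul(12351, Add(-26, Add(-108, -506))) = Mul(12351, Add(-26, -614)) = Mul(12351, -640) = -7904640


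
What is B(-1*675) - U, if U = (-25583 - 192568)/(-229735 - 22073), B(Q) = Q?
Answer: -56729517/83936 ≈ -675.87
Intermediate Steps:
U = 72717/83936 (U = -218151/(-251808) = -218151*(-1/251808) = 72717/83936 ≈ 0.86634)
B(-1*675) - U = -1*675 - 1*72717/83936 = -675 - 72717/83936 = -56729517/83936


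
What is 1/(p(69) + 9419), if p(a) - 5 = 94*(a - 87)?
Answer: 1/7732 ≈ 0.00012933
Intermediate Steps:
p(a) = -8173 + 94*a (p(a) = 5 + 94*(a - 87) = 5 + 94*(-87 + a) = 5 + (-8178 + 94*a) = -8173 + 94*a)
1/(p(69) + 9419) = 1/((-8173 + 94*69) + 9419) = 1/((-8173 + 6486) + 9419) = 1/(-1687 + 9419) = 1/7732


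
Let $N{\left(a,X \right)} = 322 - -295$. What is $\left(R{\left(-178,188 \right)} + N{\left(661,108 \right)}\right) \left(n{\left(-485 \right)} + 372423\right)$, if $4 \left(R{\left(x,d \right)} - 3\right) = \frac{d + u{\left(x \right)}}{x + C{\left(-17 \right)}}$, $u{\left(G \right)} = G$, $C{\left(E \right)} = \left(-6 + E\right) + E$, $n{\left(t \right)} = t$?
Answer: $\frac{50270210235}{218} \approx 2.306 \cdot 10^{8}$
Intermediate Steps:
$N{\left(a,X \right)} = 617$ ($N{\left(a,X \right)} = 322 + 295 = 617$)
$C{\left(E \right)} = -6 + 2 E$
$R{\left(x,d \right)} = 3 + \frac{d + x}{4 \left(-40 + x\right)}$ ($R{\left(x,d \right)} = 3 + \frac{\left(d + x\right) \frac{1}{x + \left(-6 + 2 \left(-17\right)\right)}}{4} = 3 + \frac{\left(d + x\right) \frac{1}{x - 40}}{4} = 3 + \frac{\left(d + x\right) \frac{1}{-40 + x}}{4} = 3 + \frac{\frac{1}{-40 + x} \left(d + x\right)}{4} = 3 + \frac{d + x}{4 \left(-40 + x\right)}$)
$\left(R{\left(-178,188 \right)} + N{\left(661,108 \right)}\right) \left(n{\left(-485 \right)} + 372423\right) = \left(\frac{-480 + 188 + 13 \left(-178\right)}{4 \left(-40 - 178\right)} + 617\right) \left(-485 + 372423\right) = \left(\frac{-480 + 188 - 2314}{4 \left(-218\right)} + 617\right) 371938 = \left(\frac{1}{4} \left(- \frac{1}{218}\right) \left(-2606\right) + 617\right) 371938 = \left(\frac{1303}{436} + 617\right) 371938 = \frac{270315}{436} \cdot 371938 = \frac{50270210235}{218}$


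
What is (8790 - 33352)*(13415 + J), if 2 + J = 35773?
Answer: -1208106532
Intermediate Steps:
J = 35771 (J = -2 + 35773 = 35771)
(8790 - 33352)*(13415 + J) = (8790 - 33352)*(13415 + 35771) = -24562*49186 = -1208106532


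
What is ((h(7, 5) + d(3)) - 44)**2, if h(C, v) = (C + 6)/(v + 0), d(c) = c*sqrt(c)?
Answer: 43524/25 - 1242*sqrt(3)/5 ≈ 1310.7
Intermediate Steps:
d(c) = c**(3/2)
h(C, v) = (6 + C)/v
((h(7, 5) + d(3)) - 44)**2 = (((6 + 7)/5 + 3**(3/2)) - 44)**2 = (((1/5)*13 + 3*sqrt(3)) - 44)**2 = ((13/5 + 3*sqrt(3)) - 44)**2 = (-207/5 + 3*sqrt(3))**2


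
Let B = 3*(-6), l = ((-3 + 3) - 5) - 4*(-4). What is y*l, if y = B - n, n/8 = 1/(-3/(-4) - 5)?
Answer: -3014/17 ≈ -177.29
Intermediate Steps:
l = 11 (l = (0 - 5) + 16 = -5 + 16 = 11)
B = -18
n = -32/17 (n = 8/(-3/(-4) - 5) = 8/(-3*(-¼) - 5) = 8/(¾ - 5) = 8/(-17/4) = 8*(-4/17) = -32/17 ≈ -1.8824)
y = -274/17 (y = -18 - 1*(-32/17) = -18 + 32/17 = -274/17 ≈ -16.118)
y*l = -274/17*11 = -3014/17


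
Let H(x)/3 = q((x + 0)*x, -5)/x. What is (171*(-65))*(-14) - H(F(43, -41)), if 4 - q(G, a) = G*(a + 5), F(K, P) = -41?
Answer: 6380022/41 ≈ 1.5561e+5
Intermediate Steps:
q(G, a) = 4 - G*(5 + a) (q(G, a) = 4 - G*(a + 5) = 4 - G*(5 + a))
H(x) = 12/x (H(x) = 3*((4 - 5*(x + 0)*x - 1*(x + 0)*x*(-5))/x) = 3*((4 - 5*x*x - 1*x*x*(-5))/x) = 3*((4 - 5*x² - 1*x²*(-5))/x) = 3*((4 - 5*x² + 5*x²)/x) = 3*(4/x) = 12/x)
(171*(-65))*(-14) - H(F(43, -41)) = (171*(-65))*(-14) - 12/(-41) = -11115*(-14) - 12*(-1)/41 = 155610 - 1*(-12/41) = 155610 + 12/41 = 6380022/41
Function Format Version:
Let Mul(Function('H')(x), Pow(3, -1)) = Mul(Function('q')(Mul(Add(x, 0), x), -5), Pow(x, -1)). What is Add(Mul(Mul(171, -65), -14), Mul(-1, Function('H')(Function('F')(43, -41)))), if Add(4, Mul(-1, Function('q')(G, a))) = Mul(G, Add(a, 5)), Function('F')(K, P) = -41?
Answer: Rational(6380022, 41) ≈ 1.5561e+5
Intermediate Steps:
Function('q')(G, a) = Add(4, Mul(-1, G, Add(5, a))) (Function('q')(G, a) = Add(4, Mul(-1, Mul(G, Add(a, 5)))) = Add(4, Mul(-1, Mul(G, Add(5, a)))) = Add(4, Mul(-1, G, Add(5, a))))
Function('H')(x) = Mul(12, Pow(x, -1)) (Function('H')(x) = Mul(3, Mul(Add(4, Mul(-5, Mul(Add(x, 0), x)), Mul(-1, Mul(Add(x, 0), x), -5)), Pow(x, -1))) = Mul(3, Mul(Add(4, Mul(-5, Mul(x, x)), Mul(-1, Mul(x, x), -5)), Pow(x, -1))) = Mul(3, Mul(Add(4, Mul(-5, Pow(x, 2)), Mul(-1, Pow(x, 2), -5)), Pow(x, -1))) = Mul(3, Mul(Add(4, Mul(-5, Pow(x, 2)), Mul(5, Pow(x, 2))), Pow(x, -1))) = Mul(3, Mul(4, Pow(x, -1))) = Mul(12, Pow(x, -1)))
Add(Mul(Mul(171, -65), -14), Mul(-1, Function('H')(Function('F')(43, -41)))) = Add(Mul(Mul(171, -65), -14), Mul(-1, Mul(12, Pow(-41, -1)))) = Add(Mul(-11115, -14), Mul(-1, Mul(12, Rational(-1, 41)))) = Add(155610, Mul(-1, Rational(-12, 41))) = Add(155610, Rational(12, 41)) = Rational(6380022, 41)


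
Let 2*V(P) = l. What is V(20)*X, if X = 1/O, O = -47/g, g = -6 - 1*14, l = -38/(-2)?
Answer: 190/47 ≈ 4.0426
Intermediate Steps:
l = 19 (l = -38*(-1/2) = 19)
g = -20 (g = -6 - 14 = -20)
V(P) = 19/2 (V(P) = (1/2)*19 = 19/2)
O = 47/20 (O = -47/(-20) = -47*(-1/20) = 47/20 ≈ 2.3500)
X = 20/47 (X = 1/(47/20) = 20/47 ≈ 0.42553)
V(20)*X = (19/2)*(20/47) = 190/47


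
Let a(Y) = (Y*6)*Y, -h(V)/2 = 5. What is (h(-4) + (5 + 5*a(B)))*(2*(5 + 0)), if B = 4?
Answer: 4750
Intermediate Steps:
h(V) = -10 (h(V) = -2*5 = -10)
a(Y) = 6*Y² (a(Y) = (6*Y)*Y = 6*Y²)
(h(-4) + (5 + 5*a(B)))*(2*(5 + 0)) = (-10 + (5 + 5*(6*4²)))*(2*(5 + 0)) = (-10 + (5 + 5*(6*16)))*(2*5) = (-10 + (5 + 5*96))*10 = (-10 + (5 + 480))*10 = (-10 + 485)*10 = 475*10 = 4750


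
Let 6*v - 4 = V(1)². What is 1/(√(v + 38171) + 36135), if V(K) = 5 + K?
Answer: 108405/3917100142 - √343599/3917100142 ≈ 2.7525e-5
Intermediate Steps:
v = 20/3 (v = ⅔ + (5 + 1)²/6 = ⅔ + (⅙)*6² = ⅔ + (⅙)*36 = ⅔ + 6 = 20/3 ≈ 6.6667)
1/(√(v + 38171) + 36135) = 1/(√(20/3 + 38171) + 36135) = 1/(√(114533/3) + 36135) = 1/(√343599/3 + 36135) = 1/(36135 + √343599/3)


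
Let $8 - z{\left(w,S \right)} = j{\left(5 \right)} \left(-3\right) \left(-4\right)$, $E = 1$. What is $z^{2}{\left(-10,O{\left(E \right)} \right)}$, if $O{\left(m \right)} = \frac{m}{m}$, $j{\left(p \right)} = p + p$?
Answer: $12544$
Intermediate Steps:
$j{\left(p \right)} = 2 p$
$O{\left(m \right)} = 1$
$z{\left(w,S \right)} = -112$ ($z{\left(w,S \right)} = 8 - 2 \cdot 5 \left(-3\right) \left(-4\right) = 8 - 10 \left(-3\right) \left(-4\right) = 8 - \left(-30\right) \left(-4\right) = 8 - 120 = -112$)
$z^{2}{\left(-10,O{\left(E \right)} \right)} = \left(-112\right)^{2} = 12544$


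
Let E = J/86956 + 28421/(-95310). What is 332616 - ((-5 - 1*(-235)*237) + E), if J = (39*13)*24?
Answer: 573775516978439/2071944090 ≈ 2.7693e+5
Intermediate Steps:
J = 12168 (J = 507*24 = 12168)
E = -327911099/2071944090 (E = 12168/86956 + 28421/(-95310) = 12168*(1/86956) + 28421*(-1/95310) = 3042/21739 - 28421/95310 = -327911099/2071944090 ≈ -0.15826)
332616 - ((-5 - 1*(-235)*237) + E) = 332616 - ((-5 - 1*(-235)*237) - 327911099/2071944090) = 332616 - ((-5 + 235*237) - 327911099/2071944090) = 332616 - ((-5 + 55695) - 327911099/2071944090) = 332616 - (55690 - 327911099/2071944090) = 332616 - 1*115386238461001/2071944090 = 332616 - 115386238461001/2071944090 = 573775516978439/2071944090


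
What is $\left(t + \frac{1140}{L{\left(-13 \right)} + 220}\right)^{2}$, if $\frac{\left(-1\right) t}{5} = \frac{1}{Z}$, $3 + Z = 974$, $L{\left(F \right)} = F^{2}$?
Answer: $\frac{1221013950025}{142671642961} \approx 8.5582$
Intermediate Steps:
$Z = 971$ ($Z = -3 + 974 = 971$)
$t = - \frac{5}{971} \approx -0.0051493$
$\left(t + \frac{1140}{L{\left(-13 \right)} + 220}\right)^{2} = \left(- \frac{5}{971} + \frac{1140}{\left(-13\right)^{2} + 220}\right)^{2} = \left(- \frac{5}{971} + \frac{1140}{169 + 220}\right)^{2} = \left(- \frac{5}{971} + \frac{1140}{389}\right)^{2} = \left(\frac{1104995}{377719}\right)^{2} = \frac{1221013950025}{142671642961}$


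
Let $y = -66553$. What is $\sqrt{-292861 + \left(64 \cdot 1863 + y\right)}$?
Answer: $i \sqrt{240182} \approx 490.08 i$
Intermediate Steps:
$\sqrt{-292861 + \left(64 \cdot 1863 + y\right)} = \sqrt{-292861 + \left(64 \cdot 1863 - 66553\right)} = \sqrt{-292861 + \left(119232 - 66553\right)} = \sqrt{-292861 + 52679} = \sqrt{-240182} = i \sqrt{240182}$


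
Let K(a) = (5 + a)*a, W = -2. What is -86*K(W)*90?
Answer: 46440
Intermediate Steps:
K(a) = a*(5 + a)
-86*K(W)*90 = -(-172)*(5 - 2)*90 = -(-172)*3*90 = -86*(-6)*90 = 516*90 = 46440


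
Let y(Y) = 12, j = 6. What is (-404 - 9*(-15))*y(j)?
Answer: -3228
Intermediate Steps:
(-404 - 9*(-15))*y(j) = (-404 - 9*(-15))*12 = (-404 + 135)*12 = -269*12 = -3228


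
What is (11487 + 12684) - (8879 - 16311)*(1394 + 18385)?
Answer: 147021699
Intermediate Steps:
(11487 + 12684) - (8879 - 16311)*(1394 + 18385) = 24171 - (-7432)*19779 = 24171 - 1*(-146997528) = 24171 + 146997528 = 147021699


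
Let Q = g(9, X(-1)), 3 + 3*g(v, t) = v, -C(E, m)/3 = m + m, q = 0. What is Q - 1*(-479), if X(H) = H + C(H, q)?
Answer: 481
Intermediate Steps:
C(E, m) = -6*m (C(E, m) = -3*(m + m) = -6*m)
X(H) = H (X(H) = H - 6*0 = H + 0 = H)
g(v, t) = -1 + v/3
Q = 2 (Q = -1 + (⅓)*9 = -1 + 3 = 2)
Q - 1*(-479) = 2 - 1*(-479) = 2 + 479 = 481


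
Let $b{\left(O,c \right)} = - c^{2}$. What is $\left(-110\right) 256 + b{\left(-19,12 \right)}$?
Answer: $-28304$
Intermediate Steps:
$\left(-110\right) 256 + b{\left(-19,12 \right)} = \left(-110\right) 256 - 12^{2} = -28160 - 144 = -28304$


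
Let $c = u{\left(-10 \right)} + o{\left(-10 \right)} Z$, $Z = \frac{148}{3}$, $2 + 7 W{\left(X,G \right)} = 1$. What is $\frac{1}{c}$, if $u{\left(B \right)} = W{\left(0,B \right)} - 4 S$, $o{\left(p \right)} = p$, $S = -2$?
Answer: $- \frac{21}{10195} \approx -0.0020598$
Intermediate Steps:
$W{\left(X,G \right)} = - \frac{1}{7}$ ($W{\left(X,G \right)} = - \frac{2}{7} + \frac{1}{7} \cdot 1 = - \frac{2}{7} + \frac{1}{7} = - \frac{1}{7}$)
$u{\left(B \right)} = \frac{55}{7}$ ($u{\left(B \right)} = - \frac{1}{7} - -8 = - \frac{1}{7} + 8 = \frac{55}{7}$)
$Z = \frac{148}{3}$ ($Z = 148 \cdot \frac{1}{3} = \frac{148}{3} \approx 49.333$)
$c = - \frac{10195}{21}$ ($c = \frac{55}{7} - \frac{1480}{3} = - \frac{10195}{21} \approx -485.48$)
$\frac{1}{c} = \frac{1}{- \frac{10195}{21}} = - \frac{21}{10195}$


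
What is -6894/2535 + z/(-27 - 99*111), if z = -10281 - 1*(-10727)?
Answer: -12845819/4654260 ≈ -2.7600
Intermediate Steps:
z = 446 (z = -10281 + 10727 = 446)
-6894/2535 + z/(-27 - 99*111) = -6894/2535 + 446/(-27 - 99*111) = -6894*1/2535 + 446/(-27 - 10989) = -2298/845 + 446/(-11016) = -2298/845 + 446*(-1/11016) = -2298/845 - 223/5508 = -12845819/4654260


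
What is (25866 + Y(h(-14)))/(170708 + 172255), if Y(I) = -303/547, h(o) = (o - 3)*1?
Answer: 4716133/62533587 ≈ 0.075418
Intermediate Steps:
h(o) = -3 + o (h(o) = (-3 + o)*1 = -3 + o)
Y(I) = -303/547 (Y(I) = -303*1/547 = -303/547)
(25866 + Y(h(-14)))/(170708 + 172255) = (25866 - 303/547)/(170708 + 172255) = (14148399/547)/342963 = (14148399/547)*(1/342963) = 4716133/62533587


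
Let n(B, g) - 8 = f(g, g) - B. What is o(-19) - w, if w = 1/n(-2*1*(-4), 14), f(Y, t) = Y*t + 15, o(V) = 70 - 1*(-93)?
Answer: 34392/211 ≈ 163.00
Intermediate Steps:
o(V) = 163 (o(V) = 70 + 93 = 163)
f(Y, t) = 15 + Y*t
n(B, g) = 23 + g**2 - B (n(B, g) = 8 + ((15 + g*g) - B) = 8 + ((15 + g**2) - B) = 8 + (15 + g**2 - B) = 23 + g**2 - B)
w = 1/211 (w = 1/(23 + 14**2 - (-2*1)*(-4)) = 1/(23 + 196 - (-2)*(-4)) = 1/(23 + 196 - 1*8) = 1/(23 + 196 - 8) = 1/211 ≈ 0.0047393)
o(-19) - w = 163 - 1*1/211 = 163 - 1/211 = 34392/211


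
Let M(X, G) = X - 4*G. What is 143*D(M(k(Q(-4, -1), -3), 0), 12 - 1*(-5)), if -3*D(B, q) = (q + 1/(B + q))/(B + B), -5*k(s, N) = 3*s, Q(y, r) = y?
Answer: -591305/3492 ≈ -169.33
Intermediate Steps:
k(s, N) = -3*s/5
D(B, q) = -(q + 1/(B + q))/(6*B) (D(B, q) = -(q + 1/(B + q))/(3*(B + B)) = -(q + 1/(B + q))/(3*(2*B)) = -(q + 1/(B + q))*1/(2*B)/3 = -(q + 1/(B + q))/(6*B))
143*D(M(k(Q(-4, -1), -3), 0), 12 - 1*(-5)) = 143*((-1 - (12 - 1*(-5))**2 - (-3/5*(-4) - 4*0)*(12 - 1*(-5)))/(6*(-3/5*(-4) - 4*0)*((-3/5*(-4) - 4*0) + (12 - 1*(-5))))) = 143*((-1 - (12 + 5)**2 - (12/5 + 0)*(12 + 5))/(6*(12/5 + 0)*((12/5 + 0) + (12 + 5)))) = 143*((-1 - 1*17**2 - 1*12/5*17)/(6*(12/5)*(12/5 + 17))) = 143*((1/6)*(5/12)*(-1 - 1*289 - 204/5)/(97/5)) = 143*((1/6)*(5/12)*(5/97)*(-1 - 289 - 204/5)) = 143*((1/6)*(5/12)*(5/97)*(-1654/5)) = 143*(-4135/3492) = -591305/3492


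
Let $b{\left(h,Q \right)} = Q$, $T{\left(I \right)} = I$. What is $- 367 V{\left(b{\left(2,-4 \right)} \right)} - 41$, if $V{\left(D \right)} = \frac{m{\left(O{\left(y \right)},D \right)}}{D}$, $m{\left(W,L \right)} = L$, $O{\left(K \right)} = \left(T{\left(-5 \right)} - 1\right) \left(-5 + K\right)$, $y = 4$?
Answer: $-408$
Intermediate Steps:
$O{\left(K \right)} = 30 - 6 K$ ($O{\left(K \right)} = \left(-5 - 1\right) \left(-5 + K\right) = - 6 \left(-5 + K\right) = 30 - 6 K$)
$V{\left(D \right)} = 1$ ($V{\left(D \right)} = \frac{D}{D} = 1$)
$- 367 V{\left(b{\left(2,-4 \right)} \right)} - 41 = \left(-367\right) 1 - 41 = -367 - 41 = -408$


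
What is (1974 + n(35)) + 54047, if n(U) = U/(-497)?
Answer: 3977486/71 ≈ 56021.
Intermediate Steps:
n(U) = -U/497 (n(U) = U*(-1/497) = -U/497)
(1974 + n(35)) + 54047 = (1974 - 1/497*35) + 54047 = (1974 - 5/71) + 54047 = 140149/71 + 54047 = 3977486/71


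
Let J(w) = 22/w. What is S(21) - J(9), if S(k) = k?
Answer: 167/9 ≈ 18.556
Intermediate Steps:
S(21) - J(9) = 21 - 22/9 = 167/9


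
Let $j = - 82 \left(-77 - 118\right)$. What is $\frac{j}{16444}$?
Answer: $\frac{7995}{8222} \approx 0.97239$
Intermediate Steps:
$j = 15990$ ($j = \left(-82\right) \left(-195\right) = 15990$)
$\frac{j}{16444} = \frac{15990}{16444} = 15990 \cdot \frac{1}{16444} = \frac{7995}{8222}$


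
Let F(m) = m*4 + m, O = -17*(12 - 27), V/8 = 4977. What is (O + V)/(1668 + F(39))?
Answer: 13357/621 ≈ 21.509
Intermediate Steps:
V = 39816 (V = 8*4977 = 39816)
O = 255 (O = -17*(-15) = 255)
F(m) = 5*m (F(m) = 4*m + m = 5*m)
(O + V)/(1668 + F(39)) = (255 + 39816)/(1668 + 5*39) = 40071/(1668 + 195) = 40071/1863 = 40071*(1/1863) = 13357/621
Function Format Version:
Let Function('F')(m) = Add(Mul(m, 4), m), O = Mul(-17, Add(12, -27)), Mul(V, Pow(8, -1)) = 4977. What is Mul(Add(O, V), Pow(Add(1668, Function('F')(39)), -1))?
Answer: Rational(13357, 621) ≈ 21.509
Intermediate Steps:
V = 39816 (V = Mul(8, 4977) = 39816)
O = 255 (O = Mul(-17, -15) = 255)
Function('F')(m) = Mul(5, m) (Function('F')(m) = Add(Mul(4, m), m) = Mul(5, m))
Mul(Add(O, V), Pow(Add(1668, Function('F')(39)), -1)) = Mul(Add(255, 39816), Pow(Add(1668, Mul(5, 39)), -1)) = Mul(40071, Pow(Add(1668, 195), -1)) = Mul(40071, Pow(1863, -1)) = Mul(40071, Rational(1, 1863)) = Rational(13357, 621)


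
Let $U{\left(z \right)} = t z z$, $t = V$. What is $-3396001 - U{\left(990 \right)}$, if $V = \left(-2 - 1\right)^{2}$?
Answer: $-12216901$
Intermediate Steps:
$V = 9$ ($V = \left(-3\right)^{2} = 9$)
$t = 9$
$U{\left(z \right)} = 9 z^{2}$ ($U{\left(z \right)} = 9 z z = 9 z^{2}$)
$-3396001 - U{\left(990 \right)} = -3396001 - 9 \cdot 990^{2} = -3396001 - 9 \cdot 980100 = -3396001 - 8820900 = -12216901$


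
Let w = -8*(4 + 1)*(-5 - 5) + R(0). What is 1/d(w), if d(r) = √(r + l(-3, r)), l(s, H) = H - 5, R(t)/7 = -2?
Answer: √767/767 ≈ 0.036108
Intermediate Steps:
R(t) = -14 (R(t) = 7*(-2) = -14)
l(s, H) = -5 + H
w = 386 (w = -8*(4 + 1)*(-5 - 5) - 14 = -8*5*(-10) - 14 = -8*(-50) - 14 = -2*(-200) - 14 = 400 - 14 = 386)
d(r) = √(-5 + 2*r) (d(r) = √(r + (-5 + r)) = √(-5 + 2*r))
1/d(w) = 1/(√(-5 + 2*386)) = 1/(√(-5 + 772)) = 1/(√767) = √767/767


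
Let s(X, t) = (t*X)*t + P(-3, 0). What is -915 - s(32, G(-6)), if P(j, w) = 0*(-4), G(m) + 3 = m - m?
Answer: -1203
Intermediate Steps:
G(m) = -3 (G(m) = -3 + (m - m) = -3 + 0 = -3)
P(j, w) = 0
s(X, t) = X*t² (s(X, t) = (t*X)*t + 0 = (X*t)*t + 0 = X*t² + 0 = X*t²)
-915 - s(32, G(-6)) = -915 - 32*(-3)² = -915 - 32*9 = -915 - 1*288 = -915 - 288 = -1203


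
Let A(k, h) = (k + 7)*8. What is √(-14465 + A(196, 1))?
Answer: I*√12841 ≈ 113.32*I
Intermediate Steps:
A(k, h) = 56 + 8*k (A(k, h) = (7 + k)*8 = 56 + 8*k)
√(-14465 + A(196, 1)) = √(-14465 + (56 + 8*196)) = √(-14465 + (56 + 1568)) = √(-14465 + 1624) = √(-12841) = I*√12841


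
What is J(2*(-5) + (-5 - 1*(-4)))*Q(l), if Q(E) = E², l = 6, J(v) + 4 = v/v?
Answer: -108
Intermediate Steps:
J(v) = -3 (J(v) = -4 + v/v = -4 + 1 = -3)
J(2*(-5) + (-5 - 1*(-4)))*Q(l) = -3*6² = -3*36 = -108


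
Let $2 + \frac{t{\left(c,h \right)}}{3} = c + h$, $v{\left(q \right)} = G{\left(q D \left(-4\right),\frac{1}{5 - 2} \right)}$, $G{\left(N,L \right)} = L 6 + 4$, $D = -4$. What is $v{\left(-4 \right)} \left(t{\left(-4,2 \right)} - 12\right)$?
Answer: $-144$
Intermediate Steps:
$G{\left(N,L \right)} = 4 + 6 L$ ($G{\left(N,L \right)} = 6 L + 4 = 4 + 6 L$)
$v{\left(q \right)} = 6$ ($v{\left(q \right)} = 4 + \frac{6}{5 - 2} = 4 + \frac{6}{3} = 4 + 6 \cdot \frac{1}{3} = 4 + 2 = 6$)
$t{\left(c,h \right)} = -6 + 3 c + 3 h$ ($t{\left(c,h \right)} = -6 + 3 \left(c + h\right) = -6 + \left(3 c + 3 h\right) = -6 + 3 c + 3 h$)
$v{\left(-4 \right)} \left(t{\left(-4,2 \right)} - 12\right) = 6 \left(\left(-6 + 3 \left(-4\right) + 3 \cdot 2\right) - 12\right) = 6 \left(\left(-6 - 12 + 6\right) - 12\right) = 6 \left(-12 - 12\right) = 6 \left(-24\right) = -144$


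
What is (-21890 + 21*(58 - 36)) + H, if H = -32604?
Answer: -54032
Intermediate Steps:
(-21890 + 21*(58 - 36)) + H = (-21890 + 21*(58 - 36)) - 32604 = (-21890 + 21*22) - 32604 = (-21890 + 462) - 32604 = -21428 - 32604 = -54032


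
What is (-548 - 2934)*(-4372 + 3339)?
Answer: 3596906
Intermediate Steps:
(-548 - 2934)*(-4372 + 3339) = -3482*(-1033) = 3596906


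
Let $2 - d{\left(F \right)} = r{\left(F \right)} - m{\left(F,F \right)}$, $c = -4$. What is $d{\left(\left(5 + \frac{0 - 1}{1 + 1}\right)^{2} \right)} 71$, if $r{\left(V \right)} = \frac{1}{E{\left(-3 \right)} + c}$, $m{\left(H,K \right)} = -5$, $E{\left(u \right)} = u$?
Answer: $- \frac{1420}{7} \approx -202.86$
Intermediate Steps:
$r{\left(V \right)} = - \frac{1}{7}$ ($r{\left(V \right)} = \frac{1}{-3 - 4} = \frac{1}{-7} = - \frac{1}{7}$)
$d{\left(F \right)} = - \frac{20}{7}$ ($d{\left(F \right)} = 2 - \left(- \frac{1}{7} - -5\right) = 2 - \left(- \frac{1}{7} + 5\right) = 2 - \frac{34}{7} = - \frac{20}{7}$)
$d{\left(\left(5 + \frac{0 - 1}{1 + 1}\right)^{2} \right)} 71 = \left(- \frac{20}{7}\right) 71 = - \frac{1420}{7}$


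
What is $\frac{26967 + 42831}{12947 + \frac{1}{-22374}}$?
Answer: $\frac{1561660452}{289676177} \approx 5.3911$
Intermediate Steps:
$\frac{26967 + 42831}{12947 + \frac{1}{-22374}} = \frac{69798}{12947 - \frac{1}{22374}} = \frac{69798}{\frac{289676177}{22374}} = 69798 \cdot \frac{22374}{289676177} = \frac{1561660452}{289676177}$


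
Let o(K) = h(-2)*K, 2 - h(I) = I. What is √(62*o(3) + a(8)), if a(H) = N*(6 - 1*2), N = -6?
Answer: 12*√5 ≈ 26.833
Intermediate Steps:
h(I) = 2 - I
a(H) = -24 (a(H) = -6*(6 - 1*2) = -6*(6 - 2) = -6*4 = -24)
o(K) = 4*K (o(K) = (2 - 1*(-2))*K = (2 + 2)*K = 4*K)
√(62*o(3) + a(8)) = √(62*(4*3) - 24) = √(62*12 - 24) = √(744 - 24) = √720 = 12*√5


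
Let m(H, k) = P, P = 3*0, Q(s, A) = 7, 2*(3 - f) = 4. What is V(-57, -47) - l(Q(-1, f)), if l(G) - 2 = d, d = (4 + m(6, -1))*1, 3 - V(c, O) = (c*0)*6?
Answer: -3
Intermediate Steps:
V(c, O) = 3 (V(c, O) = 3 - c*0*6 = 3 - 0*6 = 3 - 1*0 = 3 + 0 = 3)
f = 1 (f = 3 - ½*4 = 3 - 2 = 1)
P = 0
m(H, k) = 0
d = 4 (d = (4 + 0)*1 = 4*1 = 4)
l(G) = 6 (l(G) = 2 + 4 = 6)
V(-57, -47) - l(Q(-1, f)) = 3 - 1*6 = 3 - 6 = -3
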